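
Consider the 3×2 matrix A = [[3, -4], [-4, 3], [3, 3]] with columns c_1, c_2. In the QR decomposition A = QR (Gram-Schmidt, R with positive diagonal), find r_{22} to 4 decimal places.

r_{22} = 5.2328

q_1 = c_1/‖c_1‖ = (3, -4, 3)/5.8310 = (0.5145, -0.6860, 0.5145).
r_{12} = q_1·c_2 = -2.5725.
u_2 = c_2 + 2.5725·q_1 = (-2.6765, 1.2353, 4.3235).
r_{22} = ‖u_2‖ = 5.2328.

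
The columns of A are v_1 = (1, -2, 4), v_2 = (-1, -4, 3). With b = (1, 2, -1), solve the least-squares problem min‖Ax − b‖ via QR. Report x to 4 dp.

x = (0.2486, -0.6432)

v_1 = (1, -2, 4); ‖v_1‖ = 4.5826, so e_1 = (0.2182, -0.4364, 0.8729).
e_1·v_2 = 0.2182·(-1) + (-0.4364)·(-4) + 0.8729·3 = 4.1461.
u_2 = v_2 − 4.1461·e_1 = (-1.9048, -2.1905, -0.6190).
‖u_2‖ = 2.9681, so e_2 = (-0.6417, -0.7380, -0.2086).
Qᵀb = (-1.5275, -1.9092).
Back-substitute: x_2 = -1.9092/2.9681 = -0.6432.
x_1 = (-1.5275 − 4.1461·(-0.6432))/4.5826 = 0.2486.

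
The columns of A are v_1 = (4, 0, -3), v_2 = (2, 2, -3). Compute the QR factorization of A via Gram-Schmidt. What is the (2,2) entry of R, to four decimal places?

r_{22} = 2.3324

v_1 = (4, 0, -3); ‖v_1‖ = 5.0000, so q_1 = (0.8000, 0.0000, -0.6000).
q_1·v_2 = 0.8000·2 + 0.0000·2 + (-0.6000)·(-3) = 3.4000.
u_2 = v_2 − 3.4000·q_1 = (-0.7200, 2.0000, -0.9600).
r_{22} = ‖u_2‖ = 2.3324.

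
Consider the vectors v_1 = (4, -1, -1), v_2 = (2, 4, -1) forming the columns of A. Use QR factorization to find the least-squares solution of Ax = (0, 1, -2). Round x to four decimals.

x = (-0.0255, 0.2918)

q_1 = v_1/‖v_1‖ = (4, -1, -1)/4.2426 = (0.9428, -0.2357, -0.2357).
r_{12} = q_1·v_2 = 1.1785.
u_2 = v_2 − 1.1785·q_1 = (0.8889, 4.2778, -0.7222).
‖u_2‖ = 4.4284, so q_2 = (0.2007, 0.9660, -0.1631).
Qᵀb = (0.2357, 1.2922).
Back-substitute: x_2 = 1.2922/4.4284 = 0.2918.
x_1 = (0.2357 − 1.1785·0.2918)/4.2426 = -0.0255.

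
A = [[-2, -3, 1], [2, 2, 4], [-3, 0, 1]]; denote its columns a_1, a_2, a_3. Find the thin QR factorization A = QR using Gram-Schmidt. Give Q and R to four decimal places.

Q = [[-0.4851, -0.6835, 0.5455], [0.4851, 0.3087, 0.8182], [-0.7276, 0.6615, 0.1818]], R = [[4.1231, 2.4254, 0.7276], [0.0000, 2.6679, 1.2127], [0.0000, 0.0000, 4.0000]]

q_1 = a_1/‖a_1‖ = (-2, 2, -3)/4.1231 = (-0.4851, 0.4851, -0.7276).
r_{12} = q_1·a_2 = 2.4254.
u_2 = a_2 − 2.4254·q_1 = (-1.8235, 0.8235, 1.7647).
‖u_2‖ = 2.6679, so q_2 = (-0.6835, 0.3087, 0.6615).
r_{13} = q_1·a_3 = 0.7276; r_{23} = q_2·a_3 = 1.2127.
u_3 = a_3 − 0.7276·q_1 − 1.2127·q_2 = (2.1818, 3.2727, 0.7273).
‖u_3‖ = 4.0000, so q_3 = (0.5455, 0.8182, 0.1818).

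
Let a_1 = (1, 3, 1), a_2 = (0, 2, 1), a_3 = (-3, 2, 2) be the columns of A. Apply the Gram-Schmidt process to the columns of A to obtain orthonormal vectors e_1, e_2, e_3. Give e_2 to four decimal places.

e_2 = (-0.8616, 0.1231, 0.4924)

a_1 = (1, 3, 1); ‖a_1‖ = 3.3166, so e_1 = (0.3015, 0.9045, 0.3015).
e_1·a_2 = 0.3015·0 + 0.9045·2 + 0.3015·1 = 2.1106.
u_2 = a_2 − 2.1106·e_1 = (-0.6364, 0.0909, 0.3636).
‖u_2‖ = 0.7385, so e_2 = (-0.8616, 0.1231, 0.4924).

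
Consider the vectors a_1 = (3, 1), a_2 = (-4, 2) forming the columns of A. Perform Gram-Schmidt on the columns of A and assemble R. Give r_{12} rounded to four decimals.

r_{12} = -3.1623

e_1 = a_1/‖a_1‖ = (3, 1)/3.1623 = (0.9487, 0.3162).
r_{12} = e_1·a_2 = -3.1623.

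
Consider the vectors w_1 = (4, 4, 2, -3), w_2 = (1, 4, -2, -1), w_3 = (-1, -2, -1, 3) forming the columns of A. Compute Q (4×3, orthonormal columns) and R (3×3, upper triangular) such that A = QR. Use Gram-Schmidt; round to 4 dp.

Q = [[0.5963, -0.1843, 0.5725], [0.5963, 0.6182, 0.0512], [0.2981, -0.7608, -0.0203], [-0.4472, 0.0713, 0.8181]], R = [[6.7082, 2.8324, -3.4286], [0.0000, 3.7387, -0.0773], [0.0000, 0.0000, 1.7996]]

q_1 = w_1/‖w_1‖ = (4, 4, 2, -3)/6.7082 = (0.5963, 0.5963, 0.2981, -0.4472).
r_{12} = q_1·w_2 = 2.8324.
u_2 = w_2 − 2.8324·q_1 = (-0.6889, 2.3111, -2.8444, 0.2667).
‖u_2‖ = 3.7387, so q_2 = (-0.1843, 0.6182, -0.7608, 0.0713).
r_{13} = q_1·w_3 = -3.4286; r_{23} = q_2·w_3 = -0.0773.
u_3 = w_3 + 3.4286·q_1 + 0.0773·q_2 = (1.0302, 0.0922, -0.0366, 1.4722).
‖u_3‖ = 1.7996, so q_3 = (0.5725, 0.0512, -0.0203, 0.8181).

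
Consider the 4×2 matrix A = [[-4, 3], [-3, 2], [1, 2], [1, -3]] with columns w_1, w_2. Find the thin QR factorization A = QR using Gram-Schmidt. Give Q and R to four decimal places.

Q = [[-0.7698, 0.0521], [-0.5774, -0.0313], [0.1925, 0.7608], [0.1925, -0.6461]], R = [[5.1962, -3.6566], [0.0000, 3.5538]]

w_1 = (-4, -3, 1, 1); ‖w_1‖ = 5.1962, so q_1 = (-0.7698, -0.5774, 0.1925, 0.1925).
q_1·w_2 = (-0.7698)·3 + (-0.5774)·2 + 0.1925·2 + 0.1925·(-3) = -3.6566.
u_2 = w_2 + 3.6566·q_1 = (0.1852, -0.1111, 2.7037, -2.2963).
‖u_2‖ = 3.5538, so q_2 = (0.0521, -0.0313, 0.7608, -0.6461).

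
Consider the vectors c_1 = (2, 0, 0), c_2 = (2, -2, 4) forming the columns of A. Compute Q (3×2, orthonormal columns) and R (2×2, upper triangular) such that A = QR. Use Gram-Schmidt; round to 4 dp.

q_1 = c_1/‖c_1‖ = (2, 0, 0)/2.0000 = (1.0000, 0.0000, 0.0000).
r_{12} = q_1·c_2 = 2.0000.
u_2 = c_2 − 2.0000·q_1 = (0.0000, -2.0000, 4.0000).
‖u_2‖ = 4.4721, so q_2 = (0.0000, -0.4472, 0.8944).

Q = [[1.0000, 0.0000], [0.0000, -0.4472], [0.0000, 0.8944]], R = [[2.0000, 2.0000], [0.0000, 4.4721]]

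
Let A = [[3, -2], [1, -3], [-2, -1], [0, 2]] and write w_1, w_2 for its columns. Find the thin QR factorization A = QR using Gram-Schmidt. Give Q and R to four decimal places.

e_1 = w_1/‖w_1‖ = (3, 1, -2, 0)/3.7417 = (0.8018, 0.2673, -0.5345, 0.0000).
r_{12} = e_1·w_2 = -1.8708.
u_2 = w_2 + 1.8708·e_1 = (-0.5000, -2.5000, -2.0000, 2.0000).
‖u_2‖ = 3.8079, so e_2 = (-0.1313, -0.6565, -0.5252, 0.5252).

Q = [[0.8018, -0.1313], [0.2673, -0.6565], [-0.5345, -0.5252], [0.0000, 0.5252]], R = [[3.7417, -1.8708], [0.0000, 3.8079]]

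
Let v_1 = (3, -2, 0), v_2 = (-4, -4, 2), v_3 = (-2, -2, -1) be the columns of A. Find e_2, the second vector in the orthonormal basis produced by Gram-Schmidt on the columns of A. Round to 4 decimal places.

e_2 = (-0.5218, -0.7827, 0.3392)

v_1 = (3, -2, 0); ‖v_1‖ = 3.6056, so e_1 = (0.8321, -0.5547, 0.0000).
e_1·v_2 = 0.8321·(-4) + (-0.5547)·(-4) + 0.0000·2 = -1.1094.
u_2 = v_2 + 1.1094·e_1 = (-3.0769, -4.6154, 2.0000).
‖u_2‖ = 5.8965, so e_2 = (-0.5218, -0.7827, 0.3392).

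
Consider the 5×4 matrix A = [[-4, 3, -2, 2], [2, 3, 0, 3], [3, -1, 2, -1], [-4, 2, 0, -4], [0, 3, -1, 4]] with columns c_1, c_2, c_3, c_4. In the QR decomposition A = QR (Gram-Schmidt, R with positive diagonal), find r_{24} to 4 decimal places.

c_1 = (-4, 2, 3, -4, 0); ‖c_1‖ = 6.7082, so e_1 = (-0.5963, 0.2981, 0.4472, -0.5963, 0.0000).
e_1·c_2 = (-0.5963)·3 + 0.2981·3 + 0.4472·(-1) + (-0.5963)·2 + 0.0000·3 = -2.5342.
u_2 = c_2 + 2.5342·e_1 = (1.4889, 3.7556, 0.1333, 0.4889, 3.0000).
‖u_2‖ = 5.0574, so e_2 = (0.2944, 0.7426, 0.0264, 0.0967, 0.5932).
r_{24} = e_2·c_4 = 4.7762.

r_{24} = 4.7762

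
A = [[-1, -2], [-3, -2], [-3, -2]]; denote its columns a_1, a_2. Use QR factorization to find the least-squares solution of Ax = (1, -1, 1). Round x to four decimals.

a_1 = (-1, -3, -3); ‖a_1‖ = 4.3589, so e_1 = (-0.2294, -0.6882, -0.6882).
e_1·a_2 = (-0.2294)·(-2) + (-0.6882)·(-2) + (-0.6882)·(-2) = 3.2118.
u_2 = a_2 − 3.2118·e_1 = (-1.2632, 0.2105, 0.2105).
‖u_2‖ = 1.2978, so e_2 = (-0.9733, 0.1622, 0.1622).
Qᵀb = (-0.2294, -0.9733).
Back-substitute: x_2 = -0.9733/1.2978 = -0.7500.
x_1 = (-0.2294 − 3.2118·(-0.7500))/4.3589 = 0.5000.

x = (0.5000, -0.7500)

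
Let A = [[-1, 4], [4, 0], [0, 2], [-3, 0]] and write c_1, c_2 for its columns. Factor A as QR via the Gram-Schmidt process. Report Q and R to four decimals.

Q = [[-0.1961, 0.8736], [0.7845, 0.1398], [0.0000, 0.4543], [-0.5883, -0.1048]], R = [[5.0990, -0.7845], [0.0000, 4.4028]]

e_1 = c_1/‖c_1‖ = (-1, 4, 0, -3)/5.0990 = (-0.1961, 0.7845, 0.0000, -0.5883).
r_{12} = e_1·c_2 = -0.7845.
u_2 = c_2 + 0.7845·e_1 = (3.8462, 0.6154, 2.0000, -0.4615).
‖u_2‖ = 4.4028, so e_2 = (0.8736, 0.1398, 0.4543, -0.1048).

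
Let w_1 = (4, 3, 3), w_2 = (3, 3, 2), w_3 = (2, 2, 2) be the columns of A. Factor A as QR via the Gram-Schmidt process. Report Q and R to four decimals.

Q = [[0.6860, -0.2361, -0.6882], [0.5145, 0.8262, 0.2294], [0.5145, -0.5115, 0.6882]], R = [[5.8310, 4.6305, 3.4300], [0.0000, 0.7475, 0.1574], [0.0000, 0.0000, 0.4588]]

w_1 = (4, 3, 3); ‖w_1‖ = 5.8310, so e_1 = (0.6860, 0.5145, 0.5145).
e_1·w_2 = 0.6860·3 + 0.5145·3 + 0.5145·2 = 4.6305.
u_2 = w_2 − 4.6305·e_1 = (-0.1765, 0.6176, -0.3824).
‖u_2‖ = 0.7475, so e_2 = (-0.2361, 0.8262, -0.5115).
e_1·w_3 = 0.6860·2 + 0.5145·2 + 0.5145·2 = 3.4300; e_2·w_3 = (-0.2361)·2 + 0.8262·2 + (-0.5115)·2 = 0.1574.
u_3 = w_3 − 3.4300·e_1 − 0.1574·e_2 = (-0.3158, 0.1053, 0.3158).
‖u_3‖ = 0.4588, so e_3 = (-0.6882, 0.2294, 0.6882).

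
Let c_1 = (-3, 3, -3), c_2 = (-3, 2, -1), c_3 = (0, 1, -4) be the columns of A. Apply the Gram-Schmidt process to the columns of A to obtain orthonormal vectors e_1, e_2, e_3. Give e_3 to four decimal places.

c_1 = (-3, 3, -3); ‖c_1‖ = 5.1962, so e_1 = (-0.5774, 0.5774, -0.5774).
e_1·c_2 = (-0.5774)·(-3) + 0.5774·2 + (-0.5774)·(-1) = 3.4641.
u_2 = c_2 − 3.4641·e_1 = (-1.0000, 0.0000, 1.0000).
‖u_2‖ = 1.4142, so e_2 = (-0.7071, 0.0000, 0.7071).
e_1·c_3 = (-0.5774)·0 + 0.5774·1 + (-0.5774)·(-4) = 2.8868; e_2·c_3 = (-0.7071)·0 + 0.0000·1 + 0.7071·(-4) = -2.8284.
u_3 = c_3 − 2.8868·e_1 + 2.8284·e_2 = (-0.3333, -0.6667, -0.3333).
‖u_3‖ = 0.8165, so e_3 = (-0.4082, -0.8165, -0.4082).

e_3 = (-0.4082, -0.8165, -0.4082)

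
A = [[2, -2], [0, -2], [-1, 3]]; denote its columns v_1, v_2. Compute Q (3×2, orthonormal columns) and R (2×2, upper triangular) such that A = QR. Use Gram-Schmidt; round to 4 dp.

Q = [[0.8944, 0.2981], [0.0000, -0.7454], [-0.4472, 0.5963]], R = [[2.2361, -3.1305], [0.0000, 2.6833]]

v_1 = (2, 0, -1); ‖v_1‖ = 2.2361, so q_1 = (0.8944, 0.0000, -0.4472).
q_1·v_2 = 0.8944·(-2) + 0.0000·(-2) + (-0.4472)·3 = -3.1305.
u_2 = v_2 + 3.1305·q_1 = (0.8000, -2.0000, 1.6000).
‖u_2‖ = 2.6833, so q_2 = (0.2981, -0.7454, 0.5963).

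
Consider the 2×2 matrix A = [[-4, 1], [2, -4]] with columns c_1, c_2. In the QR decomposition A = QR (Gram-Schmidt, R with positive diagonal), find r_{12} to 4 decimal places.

r_{12} = -2.6833

q_1 = c_1/‖c_1‖ = (-4, 2)/4.4721 = (-0.8944, 0.4472).
r_{12} = q_1·c_2 = -2.6833.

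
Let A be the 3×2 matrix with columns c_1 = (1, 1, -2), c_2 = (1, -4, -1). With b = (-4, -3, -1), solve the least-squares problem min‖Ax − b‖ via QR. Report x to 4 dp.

e_1 = c_1/‖c_1‖ = (1, 1, -2)/2.4495 = (0.4082, 0.4082, -0.8165).
r_{12} = e_1·c_2 = -0.4082.
u_2 = c_2 + 0.4082·e_1 = (1.1667, -3.8333, -1.3333).
‖u_2‖ = 4.2230, so e_2 = (0.2763, -0.9077, -0.3157).
Qᵀb = (-2.0412, 1.9339).
Back-substitute: x_2 = 1.9339/4.2230 = 0.4579.
x_1 = (-2.0412 + 0.4082·0.4579)/2.4495 = -0.7570.

x = (-0.7570, 0.4579)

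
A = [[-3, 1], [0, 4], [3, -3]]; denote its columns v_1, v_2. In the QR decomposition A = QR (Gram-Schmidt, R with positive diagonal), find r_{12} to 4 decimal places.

r_{12} = -2.8284

v_1 = (-3, 0, 3); ‖v_1‖ = 4.2426, so q_1 = (-0.7071, 0.0000, 0.7071).
r_{12} = q_1·v_2 = -2.8284.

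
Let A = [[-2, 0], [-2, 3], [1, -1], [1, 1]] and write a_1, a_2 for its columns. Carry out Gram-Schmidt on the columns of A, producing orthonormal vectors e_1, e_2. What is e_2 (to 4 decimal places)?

e_2 = (-0.4411, 0.6617, -0.1470, 0.5882)

e_1 = a_1/‖a_1‖ = (-2, -2, 1, 1)/3.1623 = (-0.6325, -0.6325, 0.3162, 0.3162).
r_{12} = e_1·a_2 = -1.8974.
u_2 = a_2 + 1.8974·e_1 = (-1.2000, 1.8000, -0.4000, 1.6000).
‖u_2‖ = 2.7203, so e_2 = (-0.4411, 0.6617, -0.1470, 0.5882).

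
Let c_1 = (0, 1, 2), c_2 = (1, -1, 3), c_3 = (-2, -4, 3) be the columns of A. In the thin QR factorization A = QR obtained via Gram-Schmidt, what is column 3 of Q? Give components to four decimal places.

q_3 = (-0.9129, -0.3651, 0.1826)

c_1 = (0, 1, 2); ‖c_1‖ = 2.2361, so q_1 = (0.0000, 0.4472, 0.8944).
q_1·c_2 = 0.0000·1 + 0.4472·(-1) + 0.8944·3 = 2.2361.
u_2 = c_2 − 2.2361·q_1 = (1.0000, -2.0000, 1.0000).
‖u_2‖ = 2.4495, so q_2 = (0.4082, -0.8165, 0.4082).
q_1·c_3 = 0.0000·(-2) + 0.4472·(-4) + 0.8944·3 = 0.8944; q_2·c_3 = 0.4082·(-2) + (-0.8165)·(-4) + 0.4082·3 = 3.6742.
u_3 = c_3 − 0.8944·q_1 − 3.6742·q_2 = (-3.5000, -1.4000, 0.7000).
‖u_3‖ = 3.8341, so q_3 = (-0.9129, -0.3651, 0.1826).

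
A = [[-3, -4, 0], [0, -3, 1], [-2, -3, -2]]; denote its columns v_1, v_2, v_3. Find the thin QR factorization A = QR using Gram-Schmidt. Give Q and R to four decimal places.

v_1 = (-3, 0, -2); ‖v_1‖ = 3.6056, so q_1 = (-0.8321, 0.0000, -0.5547).
q_1·v_2 = (-0.8321)·(-4) + 0.0000·(-3) + (-0.5547)·(-3) = 4.9923.
u_2 = v_2 − 4.9923·q_1 = (0.1538, -3.0000, -0.2308).
‖u_2‖ = 3.0128, so q_2 = (0.0511, -0.9958, -0.0766).
q_1·v_3 = (-0.8321)·0 + 0.0000·1 + (-0.5547)·(-2) = 1.1094; q_2·v_3 = 0.0511·0 + (-0.9958)·1 + (-0.0766)·(-2) = -0.8426.
u_3 = v_3 − 1.1094·q_1 + 0.8426·q_2 = (0.9661, 0.1610, -1.4492).
‖u_3‖ = 1.7491, so q_3 = (0.5523, 0.0921, -0.8285).

Q = [[-0.8321, 0.0511, 0.5523], [0.0000, -0.9958, 0.0921], [-0.5547, -0.0766, -0.8285]], R = [[3.6056, 4.9923, 1.1094], [0.0000, 3.0128, -0.8426], [0.0000, 0.0000, 1.7491]]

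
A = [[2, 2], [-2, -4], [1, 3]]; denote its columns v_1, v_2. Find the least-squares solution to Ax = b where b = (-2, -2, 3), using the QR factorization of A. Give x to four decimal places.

v_1 = (2, -2, 1); ‖v_1‖ = 3.0000, so q_1 = (0.6667, -0.6667, 0.3333).
q_1·v_2 = 0.6667·2 + (-0.6667)·(-4) + 0.3333·3 = 5.0000.
u_2 = v_2 − 5.0000·q_1 = (-1.3333, -0.6667, 1.3333).
‖u_2‖ = 2.0000, so q_2 = (-0.6667, -0.3333, 0.6667).
Qᵀb = (1.0000, 4.0000).
Back-substitute: x_2 = 4.0000/2.0000 = 2.0000.
x_1 = (1.0000 − 5.0000·2.0000)/3.0000 = -3.0000.

x = (-3.0000, 2.0000)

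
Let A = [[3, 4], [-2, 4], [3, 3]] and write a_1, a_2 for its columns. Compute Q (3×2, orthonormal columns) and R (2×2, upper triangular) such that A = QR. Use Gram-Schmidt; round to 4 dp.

a_1 = (3, -2, 3); ‖a_1‖ = 4.6904, so e_1 = (0.6396, -0.4264, 0.6396).
e_1·a_2 = 0.6396·4 + (-0.4264)·4 + 0.6396·3 = 2.7716.
u_2 = a_2 − 2.7716·e_1 = (2.2273, 5.1818, 1.2273).
‖u_2‖ = 5.7722, so e_2 = (0.3859, 0.8977, 0.2126).

Q = [[0.6396, 0.3859], [-0.4264, 0.8977], [0.6396, 0.2126]], R = [[4.6904, 2.7716], [0.0000, 5.7722]]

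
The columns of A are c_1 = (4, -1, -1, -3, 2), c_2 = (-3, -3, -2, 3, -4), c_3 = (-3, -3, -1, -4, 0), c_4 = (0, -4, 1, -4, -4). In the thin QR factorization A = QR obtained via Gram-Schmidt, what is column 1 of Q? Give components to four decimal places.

c_1 = (4, -1, -1, -3, 2); ‖c_1‖ = 5.5678, so q_1 = (0.7184, -0.1796, -0.1796, -0.5388, 0.3592).

q_1 = (0.7184, -0.1796, -0.1796, -0.5388, 0.3592)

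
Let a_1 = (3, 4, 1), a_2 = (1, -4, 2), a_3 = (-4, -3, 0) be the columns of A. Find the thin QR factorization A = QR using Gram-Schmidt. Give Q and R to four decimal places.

a_1 = (3, 4, 1); ‖a_1‖ = 5.0990, so e_1 = (0.5883, 0.7845, 0.1961).
e_1·a_2 = 0.5883·1 + 0.7845·(-4) + 0.1961·2 = -2.1573.
u_2 = a_2 + 2.1573·e_1 = (2.2692, -2.3077, 2.4231).
‖u_2‖ = 4.0430, so e_2 = (0.5613, -0.5708, 0.5993).
e_1·a_3 = 0.5883·(-4) + 0.7845·(-3) + 0.1961·0 = -4.7068; e_2·a_3 = 0.5613·(-4) + (-0.5708)·(-3) + 0.5993·0 = -0.5327.
u_3 = a_3 + 4.7068·e_1 + 0.5327·e_2 = (-0.9318, 0.3882, 1.2424).
‖u_3‖ = 1.6007, so e_3 = (-0.5821, 0.2425, 0.7761).

Q = [[0.5883, 0.5613, -0.5821], [0.7845, -0.5708, 0.2425], [0.1961, 0.5993, 0.7761]], R = [[5.0990, -2.1573, -4.7068], [0.0000, 4.0430, -0.5327], [0.0000, 0.0000, 1.6007]]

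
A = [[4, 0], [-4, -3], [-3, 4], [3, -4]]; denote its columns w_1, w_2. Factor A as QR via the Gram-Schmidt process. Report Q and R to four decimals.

w_1 = (4, -4, -3, 3); ‖w_1‖ = 7.0711, so e_1 = (0.5657, -0.5657, -0.4243, 0.4243).
e_1·w_2 = 0.5657·0 + (-0.5657)·(-3) + (-0.4243)·4 + 0.4243·(-4) = -1.6971.
u_2 = w_2 + 1.6971·e_1 = (0.9600, -3.9600, 3.2800, -3.2800).
‖u_2‖ = 6.1741, so e_2 = (0.1555, -0.6414, 0.5312, -0.5312).

Q = [[0.5657, 0.1555], [-0.5657, -0.6414], [-0.4243, 0.5312], [0.4243, -0.5312]], R = [[7.0711, -1.6971], [0.0000, 6.1741]]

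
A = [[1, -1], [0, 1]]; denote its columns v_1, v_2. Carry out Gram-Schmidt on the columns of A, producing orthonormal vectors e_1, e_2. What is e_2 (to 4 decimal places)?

e_1 = v_1/‖v_1‖ = (1, 0)/1.0000 = (1.0000, 0.0000).
r_{12} = e_1·v_2 = -1.0000.
u_2 = v_2 + 1.0000·e_1 = (0.0000, 1.0000).
‖u_2‖ = 1.0000, so e_2 = (0.0000, 1.0000).

e_2 = (0.0000, 1.0000)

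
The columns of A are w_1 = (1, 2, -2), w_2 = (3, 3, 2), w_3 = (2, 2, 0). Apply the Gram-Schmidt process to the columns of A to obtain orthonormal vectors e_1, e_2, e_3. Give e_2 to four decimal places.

w_1 = (1, 2, -2); ‖w_1‖ = 3.0000, so e_1 = (0.3333, 0.6667, -0.6667).
e_1·w_2 = 0.3333·3 + 0.6667·3 + (-0.6667)·2 = 1.6667.
u_2 = w_2 − 1.6667·e_1 = (2.4444, 1.8889, 3.1111).
‖u_2‖ = 4.3843, so e_2 = (0.5575, 0.4308, 0.7096).

e_2 = (0.5575, 0.4308, 0.7096)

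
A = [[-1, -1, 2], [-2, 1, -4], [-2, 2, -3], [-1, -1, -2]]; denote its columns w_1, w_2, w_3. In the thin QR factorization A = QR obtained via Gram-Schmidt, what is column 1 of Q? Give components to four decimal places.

w_1 = (-1, -2, -2, -1); ‖w_1‖ = 3.1623, so e_1 = (-0.3162, -0.6325, -0.6325, -0.3162).

e_1 = (-0.3162, -0.6325, -0.6325, -0.3162)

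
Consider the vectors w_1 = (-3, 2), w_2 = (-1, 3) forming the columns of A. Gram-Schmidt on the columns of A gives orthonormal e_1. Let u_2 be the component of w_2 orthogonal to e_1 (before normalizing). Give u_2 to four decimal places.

u_2 = (1.0769, 1.6154)

w_1 = (-3, 2); ‖w_1‖ = 3.6056, so e_1 = (-0.8321, 0.5547).
e_1·w_2 = (-0.8321)·(-1) + 0.5547·3 = 2.4962.
u_2 = w_2 − 2.4962·e_1 = (1.0769, 1.6154).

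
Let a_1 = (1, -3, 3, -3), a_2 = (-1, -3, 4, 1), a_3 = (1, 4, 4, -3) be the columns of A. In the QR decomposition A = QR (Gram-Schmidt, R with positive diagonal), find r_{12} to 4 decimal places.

r_{12} = 3.2127

a_1 = (1, -3, 3, -3); ‖a_1‖ = 5.2915, so q_1 = (0.1890, -0.5669, 0.5669, -0.5669).
r_{12} = q_1·a_2 = 3.2127.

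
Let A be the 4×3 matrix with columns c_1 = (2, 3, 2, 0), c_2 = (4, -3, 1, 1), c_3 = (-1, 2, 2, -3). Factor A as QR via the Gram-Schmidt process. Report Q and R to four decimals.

e_1 = c_1/‖c_1‖ = (2, 3, 2, 0)/4.1231 = (0.4851, 0.7276, 0.4851, 0.0000).
r_{12} = e_1·c_2 = 0.2425.
u_2 = c_2 − 0.2425·e_1 = (3.8824, -3.1765, 0.8824, 1.0000).
‖u_2‖ = 5.1905, so e_2 = (0.7480, -0.6120, 0.1700, 0.1927).
r_{13} = e_1·c_3 = 1.9403; r_{23} = e_2·c_3 = -2.2099.
u_3 = c_3 − 1.9403·e_1 + 2.2099·e_2 = (-0.2882, -0.7642, 1.4345, -2.5742).
‖u_3‖ = 3.0580, so e_3 = (-0.0942, -0.2499, 0.4691, -0.8418).

Q = [[0.4851, 0.7480, -0.0942], [0.7276, -0.6120, -0.2499], [0.4851, 0.1700, 0.4691], [0.0000, 0.1927, -0.8418]], R = [[4.1231, 0.2425, 1.9403], [0.0000, 5.1905, -2.2099], [0.0000, 0.0000, 3.0580]]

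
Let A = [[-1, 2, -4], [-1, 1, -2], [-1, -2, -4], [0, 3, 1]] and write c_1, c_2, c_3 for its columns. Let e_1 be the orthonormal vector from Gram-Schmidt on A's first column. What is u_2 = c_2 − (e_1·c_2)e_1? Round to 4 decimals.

c_1 = (-1, -1, -1, 0); ‖c_1‖ = 1.7321, so e_1 = (-0.5774, -0.5774, -0.5774, 0.0000).
e_1·c_2 = (-0.5774)·2 + (-0.5774)·1 + (-0.5774)·(-2) + 0.0000·3 = -0.5774.
u_2 = c_2 + 0.5774·e_1 = (1.6667, 0.6667, -2.3333, 3.0000).

u_2 = (1.6667, 0.6667, -2.3333, 3.0000)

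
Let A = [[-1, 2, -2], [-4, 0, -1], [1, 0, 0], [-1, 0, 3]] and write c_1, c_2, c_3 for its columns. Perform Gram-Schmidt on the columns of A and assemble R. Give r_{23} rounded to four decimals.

r_{23} = -1.8926

c_1 = (-1, -4, 1, -1); ‖c_1‖ = 4.3589, so e_1 = (-0.2294, -0.9177, 0.2294, -0.2294).
e_1·c_2 = (-0.2294)·2 + (-0.9177)·0 + 0.2294·0 + (-0.2294)·0 = -0.4588.
u_2 = c_2 + 0.4588·e_1 = (1.8947, -0.4211, 0.1053, -0.1053).
‖u_2‖ = 1.9467, so e_2 = (0.9733, -0.2163, 0.0541, -0.0541).
r_{23} = e_2·c_3 = -1.8926.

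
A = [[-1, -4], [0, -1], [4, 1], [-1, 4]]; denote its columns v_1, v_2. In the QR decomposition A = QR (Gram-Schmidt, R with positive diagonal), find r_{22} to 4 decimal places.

v_1 = (-1, 0, 4, -1); ‖v_1‖ = 4.2426, so e_1 = (-0.2357, 0.0000, 0.9428, -0.2357).
e_1·v_2 = (-0.2357)·(-4) + 0.0000·(-1) + 0.9428·1 + (-0.2357)·4 = 0.9428.
u_2 = v_2 − 0.9428·e_1 = (-3.7778, -1.0000, 0.1111, 4.2222).
r_{22} = ‖u_2‖ = 5.7542.

r_{22} = 5.7542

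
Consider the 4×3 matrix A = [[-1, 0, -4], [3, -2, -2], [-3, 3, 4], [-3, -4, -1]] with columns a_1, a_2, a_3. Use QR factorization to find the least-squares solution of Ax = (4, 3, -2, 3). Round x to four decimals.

a_1 = (-1, 3, -3, -3); ‖a_1‖ = 5.2915, so q_1 = (-0.1890, 0.5669, -0.5669, -0.5669).
q_1·a_2 = (-0.1890)·0 + 0.5669·(-2) + (-0.5669)·3 + (-0.5669)·(-4) = -0.5669.
u_2 = a_2 + 0.5669·q_1 = (-0.1071, -1.6786, 2.6786, -4.3214).
‖u_2‖ = 5.3552, so q_2 = (-0.0200, -0.3134, 0.5002, -0.8070).
q_1·a_3 = (-0.1890)·(-4) + 0.5669·(-2) + (-0.5669)·4 + (-0.5669)·(-1) = -2.0788; q_2·a_3 = (-0.0200)·(-4) + (-0.3134)·(-2) + 0.5002·4 + (-0.8070)·(-1) = 3.5146.
u_3 = a_3 + 2.0788·q_1 − 3.5146·q_2 = (-4.3225, 0.2802, 1.0635, 0.6575).
‖u_3‖ = 4.5085, so q_3 = (-0.9588, 0.0621, 0.2359, 0.1458).
Qᵀb = (0.3780, -4.4416, -3.6828).
Back-substitute: x_3 = -3.6828/4.5085 = -0.8169.
x_2 = (-4.4416 − 3.5146·(-0.8169))/5.3552 = -0.2933.
x_1 = (0.3780 + 0.5669·(-0.2933) + 2.0788·(-0.8169))/5.2915 = -0.2809.

x = (-0.2809, -0.2933, -0.8169)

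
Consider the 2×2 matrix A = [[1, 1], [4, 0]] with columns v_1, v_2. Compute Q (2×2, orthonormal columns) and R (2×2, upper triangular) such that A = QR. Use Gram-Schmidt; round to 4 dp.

Q = [[0.2425, 0.9701], [0.9701, -0.2425]], R = [[4.1231, 0.2425], [0.0000, 0.9701]]

v_1 = (1, 4); ‖v_1‖ = 4.1231, so e_1 = (0.2425, 0.9701).
e_1·v_2 = 0.2425·1 + 0.9701·0 = 0.2425.
u_2 = v_2 − 0.2425·e_1 = (0.9412, -0.2353).
‖u_2‖ = 0.9701, so e_2 = (0.9701, -0.2425).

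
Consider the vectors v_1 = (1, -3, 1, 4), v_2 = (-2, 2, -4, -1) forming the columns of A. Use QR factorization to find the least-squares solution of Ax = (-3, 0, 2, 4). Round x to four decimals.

e_1 = v_1/‖v_1‖ = (1, -3, 1, 4)/5.1962 = (0.1925, -0.5774, 0.1925, 0.7698).
r_{12} = e_1·v_2 = -3.0792.
u_2 = v_2 + 3.0792·e_1 = (-1.4074, 0.2222, -3.4074, 1.3704).
‖u_2‖ = 3.9394, so e_2 = (-0.3573, 0.0564, -0.8650, 0.3479).
Qᵀb = (2.8868, 0.7333).
Back-substitute: x_2 = 0.7333/3.9394 = 0.1862.
x_1 = (2.8868 + 3.0792·0.1862)/5.1962 = 0.6659.

x = (0.6659, 0.1862)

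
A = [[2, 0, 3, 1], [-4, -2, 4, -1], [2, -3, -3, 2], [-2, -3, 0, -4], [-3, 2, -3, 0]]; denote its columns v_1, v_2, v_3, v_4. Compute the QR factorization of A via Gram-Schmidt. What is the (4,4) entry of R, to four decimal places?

r_{44} = 3.3469

v_1 = (2, -4, 2, -2, -3); ‖v_1‖ = 6.0828, so e_1 = (0.3288, -0.6576, 0.3288, -0.3288, -0.4932).
e_1·v_2 = 0.3288·0 + (-0.6576)·(-2) + 0.3288·(-3) + (-0.3288)·(-3) + (-0.4932)·2 = 0.3288.
u_2 = v_2 − 0.3288·e_1 = (-0.1081, -1.7838, -3.1081, -2.8919, 2.1622).
‖u_2‖ = 5.0884, so e_2 = (-0.0212, -0.3506, -0.6108, -0.5683, 0.4249).
e_1·v_3 = 0.3288·3 + (-0.6576)·4 + 0.3288·(-3) + (-0.3288)·0 + (-0.4932)·(-3) = -1.1508; e_2·v_3 = (-0.0212)·3 + (-0.3506)·4 + (-0.6108)·(-3) + (-0.5683)·0 + 0.4249·(-3) = -0.9083.
u_3 = v_3 + 1.1508·e_1 + 0.9083·e_2 = (3.3591, 2.9248, -3.1764, -0.8946, -3.1816).
‖u_3‖ = 6.3915, so e_3 = (0.5256, 0.4576, -0.4970, -0.1400, -0.4978).
e_1·v_4 = 0.3288·1 + (-0.6576)·(-1) + 0.3288·2 + (-0.3288)·(-4) + (-0.4932)·0 = 2.9592; e_2·v_4 = (-0.0212)·1 + (-0.3506)·(-1) + (-0.6108)·2 + (-0.5683)·(-4) + 0.4249·0 = 1.3810; e_3·v_4 = 0.5256·1 + 0.4576·(-1) + (-0.4970)·2 + (-0.1400)·(-4) + (-0.4978)·0 = -0.3662.
u_4 = v_4 − 2.9592·e_1 − 1.3810·e_2 + 0.3662·e_3 = (0.2488, 1.5976, 1.6886, -2.2934, 0.6904).
r_{44} = ‖u_4‖ = 3.3469.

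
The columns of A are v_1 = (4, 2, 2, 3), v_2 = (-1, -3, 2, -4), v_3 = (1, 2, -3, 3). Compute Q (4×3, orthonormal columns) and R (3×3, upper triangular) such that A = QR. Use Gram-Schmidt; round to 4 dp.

q_1 = v_1/‖v_1‖ = (4, 2, 2, 3)/5.7446 = (0.6963, 0.3482, 0.3482, 0.5222).
r_{12} = q_1·v_2 = -3.1334.
u_2 = v_2 + 3.1334·q_1 = (1.1818, -1.9091, 3.0909, -2.3636).
‖u_2‖ = 4.4924, so q_2 = (0.2631, -0.4250, 0.6880, -0.5261).
r_{13} = q_1·v_3 = 1.9149; r_{23} = q_2·v_3 = -4.2293.
u_3 = v_3 − 1.9149·q_1 + 4.2293·q_2 = (0.7793, -0.4640, -0.7568, -0.2252).
‖u_3‖ = 1.2025, so q_3 = (0.6481, -0.3858, -0.6293, -0.1873).

Q = [[0.6963, 0.2631, 0.6481], [0.3482, -0.4250, -0.3858], [0.3482, 0.6880, -0.6293], [0.5222, -0.5261, -0.1873]], R = [[5.7446, -3.1334, 1.9149], [0.0000, 4.4924, -4.2293], [0.0000, 0.0000, 1.2025]]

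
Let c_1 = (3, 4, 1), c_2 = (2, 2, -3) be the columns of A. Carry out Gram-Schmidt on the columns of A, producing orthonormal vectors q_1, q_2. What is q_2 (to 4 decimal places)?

q_1 = c_1/‖c_1‖ = (3, 4, 1)/5.0990 = (0.5883, 0.7845, 0.1961).
r_{12} = q_1·c_2 = 2.1573.
u_2 = c_2 − 2.1573·q_1 = (0.7308, 0.3077, -3.4231).
‖u_2‖ = 3.5137, so q_2 = (0.2080, 0.0876, -0.9742).

q_2 = (0.2080, 0.0876, -0.9742)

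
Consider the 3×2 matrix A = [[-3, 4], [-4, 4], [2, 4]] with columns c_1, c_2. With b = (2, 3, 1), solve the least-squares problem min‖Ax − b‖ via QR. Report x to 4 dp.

q_1 = c_1/‖c_1‖ = (-3, -4, 2)/5.3852 = (-0.5571, -0.7428, 0.3714).
r_{12} = q_1·c_2 = -3.7139.
u_2 = c_2 + 3.7139·q_1 = (1.9310, 1.2414, 5.3793).
‖u_2‖ = 5.8487, so q_2 = (0.3302, 0.2122, 0.9197).
Qᵀb = (-2.9711, 2.2168).
Back-substitute: x_2 = 2.2168/5.8487 = 0.3790.
x_1 = (-2.9711 + 3.7139·0.3790)/5.3852 = -0.2903.

x = (-0.2903, 0.3790)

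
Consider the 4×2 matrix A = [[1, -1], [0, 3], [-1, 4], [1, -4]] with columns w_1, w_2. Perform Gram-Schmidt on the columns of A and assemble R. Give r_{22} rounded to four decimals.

r_{22} = 3.8730

e_1 = w_1/‖w_1‖ = (1, 0, -1, 1)/1.7321 = (0.5774, 0.0000, -0.5774, 0.5774).
r_{12} = e_1·w_2 = -5.1962.
u_2 = w_2 + 5.1962·e_1 = (2.0000, 3.0000, 1.0000, -1.0000).
r_{22} = ‖u_2‖ = 3.8730.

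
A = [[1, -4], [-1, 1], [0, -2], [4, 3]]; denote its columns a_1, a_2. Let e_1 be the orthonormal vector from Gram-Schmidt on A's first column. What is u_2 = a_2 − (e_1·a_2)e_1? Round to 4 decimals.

u_2 = (-4.3889, 1.3889, -2.0000, 1.4444)

e_1 = a_1/‖a_1‖ = (1, -1, 0, 4)/4.2426 = (0.2357, -0.2357, 0.0000, 0.9428).
r_{12} = e_1·a_2 = 1.6499.
u_2 = a_2 − 1.6499·e_1 = (-4.3889, 1.3889, -2.0000, 1.4444).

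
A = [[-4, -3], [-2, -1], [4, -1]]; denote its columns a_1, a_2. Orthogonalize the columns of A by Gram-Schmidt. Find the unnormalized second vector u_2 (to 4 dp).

q_1 = a_1/‖a_1‖ = (-4, -2, 4)/6.0000 = (-0.6667, -0.3333, 0.6667).
r_{12} = q_1·a_2 = 1.6667.
u_2 = a_2 − 1.6667·q_1 = (-1.8889, -0.4444, -2.1111).

u_2 = (-1.8889, -0.4444, -2.1111)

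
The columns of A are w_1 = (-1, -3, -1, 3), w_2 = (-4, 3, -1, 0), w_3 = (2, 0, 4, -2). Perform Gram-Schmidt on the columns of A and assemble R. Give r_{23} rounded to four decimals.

r_{23} = -2.8685

q_1 = w_1/‖w_1‖ = (-1, -3, -1, 3)/4.4721 = (-0.2236, -0.6708, -0.2236, 0.6708).
r_{12} = q_1·w_2 = -0.8944.
u_2 = w_2 + 0.8944·q_1 = (-4.2000, 2.4000, -1.2000, 0.6000).
‖u_2‖ = 5.0200, so q_2 = (-0.8367, 0.4781, -0.2390, 0.1195).
r_{23} = q_2·w_3 = -2.8685.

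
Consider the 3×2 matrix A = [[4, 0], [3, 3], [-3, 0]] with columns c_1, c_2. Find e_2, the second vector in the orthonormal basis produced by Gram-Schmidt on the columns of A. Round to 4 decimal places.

e_2 = (-0.4116, 0.8575, 0.3087)

c_1 = (4, 3, -3); ‖c_1‖ = 5.8310, so e_1 = (0.6860, 0.5145, -0.5145).
e_1·c_2 = 0.6860·0 + 0.5145·3 + (-0.5145)·0 = 1.5435.
u_2 = c_2 − 1.5435·e_1 = (-1.0588, 2.2059, 0.7941).
‖u_2‖ = 2.5725, so e_2 = (-0.4116, 0.8575, 0.3087).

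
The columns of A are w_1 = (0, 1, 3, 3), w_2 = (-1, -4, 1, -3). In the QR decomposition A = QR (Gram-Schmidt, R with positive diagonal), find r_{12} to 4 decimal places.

r_{12} = -2.2942

w_1 = (0, 1, 3, 3); ‖w_1‖ = 4.3589, so q_1 = (0.0000, 0.2294, 0.6882, 0.6882).
r_{12} = q_1·w_2 = -2.2942.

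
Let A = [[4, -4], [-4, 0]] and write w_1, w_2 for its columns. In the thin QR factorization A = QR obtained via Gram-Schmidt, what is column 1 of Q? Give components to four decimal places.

q_1 = (0.7071, -0.7071)

q_1 = w_1/‖w_1‖ = (4, -4)/5.6569 = (0.7071, -0.7071).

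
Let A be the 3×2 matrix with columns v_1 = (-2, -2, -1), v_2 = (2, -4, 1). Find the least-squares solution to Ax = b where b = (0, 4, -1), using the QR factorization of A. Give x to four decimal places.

q_1 = v_1/‖v_1‖ = (-2, -2, -1)/3.0000 = (-0.6667, -0.6667, -0.3333).
r_{12} = q_1·v_2 = 1.0000.
u_2 = v_2 − 1.0000·q_1 = (2.6667, -3.3333, 1.3333).
‖u_2‖ = 4.4721, so q_2 = (0.5963, -0.7454, 0.2981).
Qᵀb = (-2.3333, -3.2796).
Back-substitute: x_2 = -3.2796/4.4721 = -0.7333.
x_1 = (-2.3333 − 1.0000·(-0.7333))/3.0000 = -0.5333.

x = (-0.5333, -0.7333)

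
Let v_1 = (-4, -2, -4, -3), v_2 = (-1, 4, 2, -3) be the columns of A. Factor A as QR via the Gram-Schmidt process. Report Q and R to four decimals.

Q = [[-0.5963, -0.2320], [-0.2981, 0.7083], [-0.5963, 0.3175], [-0.4472, -0.5862]], R = [[6.7082, -0.4472], [0.0000, 5.4589]]

v_1 = (-4, -2, -4, -3); ‖v_1‖ = 6.7082, so e_1 = (-0.5963, -0.2981, -0.5963, -0.4472).
e_1·v_2 = (-0.5963)·(-1) + (-0.2981)·4 + (-0.5963)·2 + (-0.4472)·(-3) = -0.4472.
u_2 = v_2 + 0.4472·e_1 = (-1.2667, 3.8667, 1.7333, -3.2000).
‖u_2‖ = 5.4589, so e_2 = (-0.2320, 0.7083, 0.3175, -0.5862).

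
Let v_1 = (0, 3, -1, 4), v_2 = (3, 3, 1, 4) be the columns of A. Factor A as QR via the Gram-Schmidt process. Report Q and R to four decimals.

Q = [[0.0000, 0.8370], [0.5883, 0.0644], [-0.1961, 0.5365], [0.7845, 0.0858]], R = [[5.0990, 4.7068], [0.0000, 3.5842]]

v_1 = (0, 3, -1, 4); ‖v_1‖ = 5.0990, so e_1 = (0.0000, 0.5883, -0.1961, 0.7845).
e_1·v_2 = 0.0000·3 + 0.5883·3 + (-0.1961)·1 + 0.7845·4 = 4.7068.
u_2 = v_2 − 4.7068·e_1 = (3.0000, 0.2308, 1.9231, 0.3077).
‖u_2‖ = 3.5842, so e_2 = (0.8370, 0.0644, 0.5365, 0.0858).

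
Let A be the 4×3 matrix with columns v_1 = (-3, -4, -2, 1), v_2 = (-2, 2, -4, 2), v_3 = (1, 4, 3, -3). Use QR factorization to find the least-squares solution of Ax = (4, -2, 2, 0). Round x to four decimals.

x = (-1.0268, -0.8774, -1.0651)

e_1 = v_1/‖v_1‖ = (-3, -4, -2, 1)/5.4772 = (-0.5477, -0.7303, -0.3651, 0.1826).
r_{12} = e_1·v_2 = 1.4606.
u_2 = v_2 − 1.4606·e_1 = (-1.2000, 3.0667, -3.4667, 1.7333).
‖u_2‖ = 5.0859, so e_2 = (-0.2359, 0.6030, -0.6816, 0.3408).
r_{13} = e_1·v_3 = -5.1121; r_{23} = e_2·v_3 = -0.8913.
u_3 = v_3 + 5.1121·e_1 + 0.8913·e_2 = (-2.0103, 0.8041, 0.5258, -1.7629).
‖u_3‖ = 2.8412, so e_3 = (-0.7076, 0.2830, 0.1851, -0.6205).
Qᵀb = (-1.4606, -3.5130, -3.0262).
Back-substitute: x_3 = -3.0262/2.8412 = -1.0651.
x_2 = (-3.5130 + 0.8913·(-1.0651))/5.0859 = -0.8774.
x_1 = (-1.4606 − 1.4606·(-0.8774) + 5.1121·(-1.0651))/5.4772 = -1.0268.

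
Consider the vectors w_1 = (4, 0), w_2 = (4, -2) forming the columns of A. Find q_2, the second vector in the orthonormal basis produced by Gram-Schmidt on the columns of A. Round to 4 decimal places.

q_1 = w_1/‖w_1‖ = (4, 0)/4.0000 = (1.0000, 0.0000).
r_{12} = q_1·w_2 = 4.0000.
u_2 = w_2 − 4.0000·q_1 = (0.0000, -2.0000).
‖u_2‖ = 2.0000, so q_2 = (0.0000, -1.0000).

q_2 = (0.0000, -1.0000)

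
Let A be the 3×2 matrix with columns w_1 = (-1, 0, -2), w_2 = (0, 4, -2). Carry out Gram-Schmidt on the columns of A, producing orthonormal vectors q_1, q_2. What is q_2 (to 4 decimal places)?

w_1 = (-1, 0, -2); ‖w_1‖ = 2.2361, so q_1 = (-0.4472, 0.0000, -0.8944).
q_1·w_2 = (-0.4472)·0 + 0.0000·4 + (-0.8944)·(-2) = 1.7889.
u_2 = w_2 − 1.7889·q_1 = (0.8000, 4.0000, -0.4000).
‖u_2‖ = 4.0988, so q_2 = (0.1952, 0.9759, -0.0976).

q_2 = (0.1952, 0.9759, -0.0976)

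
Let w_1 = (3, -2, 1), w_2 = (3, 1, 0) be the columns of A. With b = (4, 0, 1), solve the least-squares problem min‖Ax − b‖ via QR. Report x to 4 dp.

w_1 = (3, -2, 1); ‖w_1‖ = 3.7417, so q_1 = (0.8018, -0.5345, 0.2673).
q_1·w_2 = 0.8018·3 + (-0.5345)·1 + 0.2673·0 = 1.8708.
u_2 = w_2 − 1.8708·q_1 = (1.5000, 2.0000, -0.5000).
‖u_2‖ = 2.5495, so q_2 = (0.5883, 0.7845, -0.1961).
Qᵀb = (3.4744, 2.1573).
Back-substitute: x_2 = 2.1573/2.5495 = 0.8462.
x_1 = (3.4744 − 1.8708·0.8462)/3.7417 = 0.5055.

x = (0.5055, 0.8462)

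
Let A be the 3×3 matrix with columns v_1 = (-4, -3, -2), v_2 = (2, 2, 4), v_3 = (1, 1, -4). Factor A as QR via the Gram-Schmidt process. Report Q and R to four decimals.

Q = [[-0.7428, -0.3826, -0.5494], [-0.5571, -0.1020, 0.8242], [-0.3714, 0.9183, -0.1374]], R = [[5.3852, -4.0853, 0.1857], [0.0000, 2.7038, -4.1577], [0.0000, 0.0000, 0.8242]]

e_1 = v_1/‖v_1‖ = (-4, -3, -2)/5.3852 = (-0.7428, -0.5571, -0.3714).
r_{12} = e_1·v_2 = -4.0853.
u_2 = v_2 + 4.0853·e_1 = (-1.0345, -0.2759, 2.4828).
‖u_2‖ = 2.7038, so e_2 = (-0.3826, -0.1020, 0.9183).
r_{13} = e_1·v_3 = 0.1857; r_{23} = e_2·v_3 = -4.1577.
u_3 = v_3 − 0.1857·e_1 + 4.1577·e_2 = (-0.4528, 0.6792, -0.1132).
‖u_3‖ = 0.8242, so e_3 = (-0.5494, 0.8242, -0.1374).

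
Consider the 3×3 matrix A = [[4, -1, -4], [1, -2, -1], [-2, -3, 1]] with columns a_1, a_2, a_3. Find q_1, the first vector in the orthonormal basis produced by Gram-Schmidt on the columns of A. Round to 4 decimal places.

q_1 = (0.8729, 0.2182, -0.4364)

q_1 = a_1/‖a_1‖ = (4, 1, -2)/4.5826 = (0.8729, 0.2182, -0.4364).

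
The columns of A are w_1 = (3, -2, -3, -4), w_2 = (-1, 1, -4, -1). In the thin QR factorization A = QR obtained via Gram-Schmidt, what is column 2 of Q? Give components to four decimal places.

e_2 = (-0.4698, 0.3970, -0.7874, 0.0397)

w_1 = (3, -2, -3, -4); ‖w_1‖ = 6.1644, so e_1 = (0.4867, -0.3244, -0.4867, -0.6489).
e_1·w_2 = 0.4867·(-1) + (-0.3244)·1 + (-0.4867)·(-4) + (-0.6489)·(-1) = 1.7844.
u_2 = w_2 − 1.7844·e_1 = (-1.8684, 1.5789, -3.1316, 0.1579).
‖u_2‖ = 3.9769, so e_2 = (-0.4698, 0.3970, -0.7874, 0.0397).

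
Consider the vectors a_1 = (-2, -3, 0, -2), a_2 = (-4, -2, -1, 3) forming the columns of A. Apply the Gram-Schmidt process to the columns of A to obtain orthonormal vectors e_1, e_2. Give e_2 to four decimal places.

e_1 = a_1/‖a_1‖ = (-2, -3, 0, -2)/4.1231 = (-0.4851, -0.7276, 0.0000, -0.4851).
r_{12} = e_1·a_2 = 1.9403.
u_2 = a_2 − 1.9403·e_1 = (-3.0588, -0.5882, -1.0000, 3.9412).
‖u_2‖ = 5.1220, so e_2 = (-0.5972, -0.1148, -0.1952, 0.7695).

e_2 = (-0.5972, -0.1148, -0.1952, 0.7695)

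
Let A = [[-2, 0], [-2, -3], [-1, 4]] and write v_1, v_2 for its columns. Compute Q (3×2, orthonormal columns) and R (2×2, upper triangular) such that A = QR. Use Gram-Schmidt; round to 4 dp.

q_1 = v_1/‖v_1‖ = (-2, -2, -1)/3.0000 = (-0.6667, -0.6667, -0.3333).
r_{12} = q_1·v_2 = 0.6667.
u_2 = v_2 − 0.6667·q_1 = (0.4444, -2.5556, 4.2222).
‖u_2‖ = 4.9554, so q_2 = (0.0897, -0.5157, 0.8521).

Q = [[-0.6667, 0.0897], [-0.6667, -0.5157], [-0.3333, 0.8521]], R = [[3.0000, 0.6667], [0.0000, 4.9554]]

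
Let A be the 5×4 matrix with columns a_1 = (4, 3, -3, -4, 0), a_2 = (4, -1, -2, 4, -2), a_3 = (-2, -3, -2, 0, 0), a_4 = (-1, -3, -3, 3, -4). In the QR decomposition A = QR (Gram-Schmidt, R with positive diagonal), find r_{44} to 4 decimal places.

r_{44} = 3.0825

q_1 = a_1/‖a_1‖ = (4, 3, -3, -4, 0)/7.0711 = (0.5657, 0.4243, -0.4243, -0.5657, 0.0000).
r_{12} = q_1·a_2 = 0.4243.
u_2 = a_2 − 0.4243·q_1 = (3.7600, -1.1800, -1.8200, 4.2400, -2.0000).
‖u_2‖ = 6.3891, so q_2 = (0.5885, -0.1847, -0.2849, 0.6636, -0.3130).
r_{13} = q_1·a_3 = -1.5556; r_{23} = q_2·a_3 = -0.0532.
u_3 = a_3 + 1.5556·q_1 + 0.0532·q_2 = (-1.0887, -2.3498, -2.6752, -0.8447, -0.0167).
‖u_3‖ = 3.8180, so q_3 = (-0.2851, -0.6155, -0.7007, -0.2212, -0.0044).
r_{14} = q_1·a_4 = -2.2627; r_{24} = q_2·a_4 = 4.0632; r_{34} = q_3·a_4 = 3.5873.
u_4 = a_4 + 2.2627·q_1 − 4.0632·q_2 − 3.5873·q_3 = (-1.0883, 0.9183, -0.2891, -0.1828, -2.7124).
r_{44} = ‖u_4‖ = 3.0825.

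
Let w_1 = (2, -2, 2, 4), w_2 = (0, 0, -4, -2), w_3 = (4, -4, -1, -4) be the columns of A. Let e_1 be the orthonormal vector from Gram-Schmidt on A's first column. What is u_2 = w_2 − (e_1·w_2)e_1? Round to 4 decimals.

u_2 = (1.1429, -1.1429, -2.8571, 0.2857)

e_1 = w_1/‖w_1‖ = (2, -2, 2, 4)/5.2915 = (0.3780, -0.3780, 0.3780, 0.7559).
r_{12} = e_1·w_2 = -3.0237.
u_2 = w_2 + 3.0237·e_1 = (1.1429, -1.1429, -2.8571, 0.2857).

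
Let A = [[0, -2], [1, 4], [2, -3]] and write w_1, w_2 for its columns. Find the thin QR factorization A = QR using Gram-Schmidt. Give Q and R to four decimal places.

w_1 = (0, 1, 2); ‖w_1‖ = 2.2361, so e_1 = (0.0000, 0.4472, 0.8944).
e_1·w_2 = 0.0000·(-2) + 0.4472·4 + 0.8944·(-3) = -0.8944.
u_2 = w_2 + 0.8944·e_1 = (-2.0000, 4.4000, -2.2000).
‖u_2‖ = 5.3104, so e_2 = (-0.3766, 0.8286, -0.4143).

Q = [[0.0000, -0.3766], [0.4472, 0.8286], [0.8944, -0.4143]], R = [[2.2361, -0.8944], [0.0000, 5.3104]]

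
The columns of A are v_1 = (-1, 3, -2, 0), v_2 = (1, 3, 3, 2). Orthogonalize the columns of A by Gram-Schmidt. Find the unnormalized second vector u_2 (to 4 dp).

e_1 = v_1/‖v_1‖ = (-1, 3, -2, 0)/3.7417 = (-0.2673, 0.8018, -0.5345, 0.0000).
r_{12} = e_1·v_2 = 0.5345.
u_2 = v_2 − 0.5345·e_1 = (1.1429, 2.5714, 3.2857, 2.0000).

u_2 = (1.1429, 2.5714, 3.2857, 2.0000)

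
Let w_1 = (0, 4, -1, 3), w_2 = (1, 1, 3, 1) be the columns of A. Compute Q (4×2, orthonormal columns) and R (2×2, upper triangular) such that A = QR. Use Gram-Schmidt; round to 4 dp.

Q = [[0.0000, 0.2964], [0.7845, 0.1140], [-0.1961, 0.9347], [0.5883, 0.1596]], R = [[5.0990, 0.7845], [0.0000, 3.3741]]

w_1 = (0, 4, -1, 3); ‖w_1‖ = 5.0990, so e_1 = (0.0000, 0.7845, -0.1961, 0.5883).
e_1·w_2 = 0.0000·1 + 0.7845·1 + (-0.1961)·3 + 0.5883·1 = 0.7845.
u_2 = w_2 − 0.7845·e_1 = (1.0000, 0.3846, 3.1538, 0.5385).
‖u_2‖ = 3.3741, so e_2 = (0.2964, 0.1140, 0.9347, 0.1596).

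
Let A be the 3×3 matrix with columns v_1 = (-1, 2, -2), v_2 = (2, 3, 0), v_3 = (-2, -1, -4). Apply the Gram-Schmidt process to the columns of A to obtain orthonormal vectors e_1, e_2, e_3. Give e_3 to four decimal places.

e_1 = v_1/‖v_1‖ = (-1, 2, -2)/3.0000 = (-0.3333, 0.6667, -0.6667).
r_{12} = e_1·v_2 = 1.3333.
u_2 = v_2 − 1.3333·e_1 = (2.4444, 2.1111, 0.8889).
‖u_2‖ = 3.3500, so e_2 = (0.7297, 0.6302, 0.2653).
r_{13} = e_1·v_3 = 2.6667; r_{23} = e_2·v_3 = -3.1510.
u_3 = v_3 − 2.6667·e_1 + 3.1510·e_2 = (1.1881, -0.7921, -1.3861).
‖u_3‖ = 1.9901, so e_3 = (0.5970, -0.3980, -0.6965).

e_3 = (0.5970, -0.3980, -0.6965)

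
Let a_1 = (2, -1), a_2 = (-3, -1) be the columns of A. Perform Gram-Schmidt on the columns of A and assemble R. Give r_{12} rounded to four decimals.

r_{12} = -2.2361

a_1 = (2, -1); ‖a_1‖ = 2.2361, so q_1 = (0.8944, -0.4472).
r_{12} = q_1·a_2 = -2.2361.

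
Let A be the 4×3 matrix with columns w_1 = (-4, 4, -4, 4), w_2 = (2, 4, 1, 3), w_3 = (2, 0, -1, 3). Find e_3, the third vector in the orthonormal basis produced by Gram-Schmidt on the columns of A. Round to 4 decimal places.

w_1 = (-4, 4, -4, 4); ‖w_1‖ = 8.0000, so e_1 = (-0.5000, 0.5000, -0.5000, 0.5000).
e_1·w_2 = (-0.5000)·2 + 0.5000·4 + (-0.5000)·1 + 0.5000·3 = 2.0000.
u_2 = w_2 − 2.0000·e_1 = (3.0000, 3.0000, 2.0000, 2.0000).
‖u_2‖ = 5.0990, so e_2 = (0.5883, 0.5883, 0.3922, 0.3922).
e_1·w_3 = (-0.5000)·2 + 0.5000·0 + (-0.5000)·(-1) + 0.5000·3 = 1.0000; e_2·w_3 = 0.5883·2 + 0.5883·0 + 0.3922·(-1) + 0.3922·3 = 1.9612.
u_3 = w_3 − 1.0000·e_1 − 1.9612·e_2 = (1.3462, -1.6538, -1.2692, 1.7308).
‖u_3‖ = 3.0255, so e_3 = (0.4449, -0.5466, -0.4195, 0.5721).

e_3 = (0.4449, -0.5466, -0.4195, 0.5721)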